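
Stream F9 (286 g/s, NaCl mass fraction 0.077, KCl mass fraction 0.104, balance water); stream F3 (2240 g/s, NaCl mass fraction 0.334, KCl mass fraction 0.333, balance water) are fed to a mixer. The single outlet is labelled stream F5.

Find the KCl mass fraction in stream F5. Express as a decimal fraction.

Total flow out = 286 + 2240 = 2526 g/s.
KCl in = 286×0.104 + 2240×0.333 = 775.66 g/s.
KCl mass fraction in F5 = 775.66/2526 = 0.307.

0.307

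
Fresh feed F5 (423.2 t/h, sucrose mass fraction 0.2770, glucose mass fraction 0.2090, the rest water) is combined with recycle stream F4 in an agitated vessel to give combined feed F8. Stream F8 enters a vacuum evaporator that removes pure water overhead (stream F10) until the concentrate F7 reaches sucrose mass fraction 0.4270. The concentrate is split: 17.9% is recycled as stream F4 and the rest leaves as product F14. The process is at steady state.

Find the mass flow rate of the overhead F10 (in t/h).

148.7 t/h

Overall sucrose balance (none leaves overhead): sucrose in fresh feed = sucrose in product, i.e. 423.2×0.277 = (1−0.179)·F7·0.427.
F7 = 117.23/(0.427×0.821) = 334.39 t/h.
Recycle F4 = 0.179×334.39 = 59.856 t/h.
Combined feed F8 = 423.2 + 59.856 = 483.06 t/h.
Overhead F10 = F8 − F7 = 483.06 − 334.39 = 148.67 t/h.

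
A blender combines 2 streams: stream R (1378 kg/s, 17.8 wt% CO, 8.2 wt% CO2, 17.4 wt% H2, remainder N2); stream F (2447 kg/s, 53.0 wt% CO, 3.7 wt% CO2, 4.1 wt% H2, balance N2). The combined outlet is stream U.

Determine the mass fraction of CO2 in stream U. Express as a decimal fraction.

Total flow out = 1378 + 2447 = 3825 kg/s.
CO2 in = 1378×0.082 + 2447×0.037 = 203.54 kg/s.
CO2 mass fraction in U = 203.54/3825 = 0.0532.

0.0532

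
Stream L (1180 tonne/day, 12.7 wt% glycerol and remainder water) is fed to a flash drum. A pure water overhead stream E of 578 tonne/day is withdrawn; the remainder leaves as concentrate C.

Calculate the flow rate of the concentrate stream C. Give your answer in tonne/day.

602 tonne/day

Concentrate = 1180 − 578 = 602 tonne/day.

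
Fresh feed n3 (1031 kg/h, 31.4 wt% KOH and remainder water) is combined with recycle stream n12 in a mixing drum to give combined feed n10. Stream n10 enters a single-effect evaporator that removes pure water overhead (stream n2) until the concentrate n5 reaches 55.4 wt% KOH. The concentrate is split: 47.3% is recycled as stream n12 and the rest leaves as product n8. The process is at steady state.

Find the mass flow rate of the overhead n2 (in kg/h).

Overall KOH balance (none leaves overhead): KOH in fresh feed = KOH in product, i.e. 1031×0.314 = (1−0.473)·n5·0.554.
n5 = 323.73/(0.554×0.527) = 1108.8 kg/h.
Recycle n12 = 0.473×1108.8 = 524.48 kg/h.
Combined feed n10 = 1031 + 524.48 = 1555.5 kg/h.
Overhead n2 = n10 − n5 = 1555.5 − 1108.8 = 446.64 kg/h.

446.6 kg/h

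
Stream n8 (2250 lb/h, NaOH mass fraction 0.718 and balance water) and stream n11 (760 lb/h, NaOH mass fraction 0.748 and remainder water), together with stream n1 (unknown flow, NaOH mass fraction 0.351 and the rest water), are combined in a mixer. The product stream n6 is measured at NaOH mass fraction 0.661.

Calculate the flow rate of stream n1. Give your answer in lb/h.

Let n1 be the unknown flow. Total out = 3010 + n1.
NaOH balance: 2184 + 0.351·n1 = 0.661·(3010 + n1)
(0.351 − 0.661)·n1 = 0.661×3010 − 2184 = -194.37
n1 = -194.37 / -0.310 = 627 lb/h

627 lb/h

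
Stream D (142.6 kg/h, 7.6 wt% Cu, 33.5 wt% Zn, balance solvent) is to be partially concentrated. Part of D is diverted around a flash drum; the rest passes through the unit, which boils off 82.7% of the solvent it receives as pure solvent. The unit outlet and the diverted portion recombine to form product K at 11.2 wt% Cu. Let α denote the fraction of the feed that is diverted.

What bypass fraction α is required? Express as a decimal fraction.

0.340

All 142.6×0.076 = 10.838 kg/h of Cu reaches K, so K = 10.838/0.112 = 96.764 kg/h and vapour = 45.836 kg/h.
The evaporator receives (1−α)·142.6 of feed at 0.589 solvent and removes 0.827 of that solvent:
0.827×0.589×(1−α)×142.6 = 45.836
(1−α) = 45.836/69.461 = 0.6599;  α = 0.3401.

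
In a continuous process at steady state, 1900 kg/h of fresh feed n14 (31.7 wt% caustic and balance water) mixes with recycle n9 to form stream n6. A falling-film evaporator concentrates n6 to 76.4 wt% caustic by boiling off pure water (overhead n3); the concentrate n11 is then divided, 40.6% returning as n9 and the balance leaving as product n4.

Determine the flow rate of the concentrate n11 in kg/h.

Overall caustic balance (none leaves overhead): caustic in fresh feed = caustic in product, i.e. 1900×0.317 = (1−0.406)·n11·0.764.
n11 = 602.3/(0.764×0.594) = 1327.2 kg/h.

1327 kg/h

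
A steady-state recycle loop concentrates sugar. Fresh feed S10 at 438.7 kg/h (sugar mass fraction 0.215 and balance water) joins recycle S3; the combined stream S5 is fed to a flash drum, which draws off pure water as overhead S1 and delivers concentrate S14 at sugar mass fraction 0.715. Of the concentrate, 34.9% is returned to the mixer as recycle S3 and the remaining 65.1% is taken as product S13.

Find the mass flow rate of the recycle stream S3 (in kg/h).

70.72 kg/h

Overall sugar balance (none leaves overhead): sugar in fresh feed = sugar in product, i.e. 438.7×0.215 = (1−0.349)·S14·0.715.
S14 = 94.32/(0.715×0.651) = 202.64 kg/h.
Recycle S3 = 0.349×202.64 = 70.72 kg/h.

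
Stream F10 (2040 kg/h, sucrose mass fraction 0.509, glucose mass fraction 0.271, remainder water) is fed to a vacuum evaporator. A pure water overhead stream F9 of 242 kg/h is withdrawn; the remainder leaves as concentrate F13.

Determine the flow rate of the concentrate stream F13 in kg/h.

Concentrate = 2040 − 242 = 1798 kg/h.

1798 kg/h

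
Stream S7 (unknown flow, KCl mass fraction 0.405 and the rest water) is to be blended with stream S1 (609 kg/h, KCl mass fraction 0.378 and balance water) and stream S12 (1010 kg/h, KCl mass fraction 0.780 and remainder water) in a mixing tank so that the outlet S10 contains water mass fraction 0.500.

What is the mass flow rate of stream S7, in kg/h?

Let S7 be the unknown flow. Total out = 1619 + S7.
water balance: 601 + 0.595·S7 = 0.500·(1619 + S7)
(0.595 − 0.500)·S7 = 0.500×1619 − 601 = 208.5
S7 = 208.5 / 0.095 = 2194.8 kg/h

2195 kg/h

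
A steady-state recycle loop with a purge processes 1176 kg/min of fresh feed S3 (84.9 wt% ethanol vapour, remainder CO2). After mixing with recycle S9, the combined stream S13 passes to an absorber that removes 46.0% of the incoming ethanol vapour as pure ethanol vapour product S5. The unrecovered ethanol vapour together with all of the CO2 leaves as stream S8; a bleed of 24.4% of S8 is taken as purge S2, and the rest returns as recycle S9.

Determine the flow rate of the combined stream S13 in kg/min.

CO2 enters only via S3 and leaves only via the purge: 1176×0.151 = 0.244×(CO2 in S8), and the absorber passes all CO2, so CO2 in S13 = CO2 in S8 = 727.77 kg/min.
ethanol vapour in S13: m_A = 1176×0.849 + (1−0.244)·(1−0.460)·m_A, so m_A = 998.42/0.5918 = 1687.2 kg/min.
S13 = 1687.2 + 727.77 = 2415 kg/min.

2415 kg/min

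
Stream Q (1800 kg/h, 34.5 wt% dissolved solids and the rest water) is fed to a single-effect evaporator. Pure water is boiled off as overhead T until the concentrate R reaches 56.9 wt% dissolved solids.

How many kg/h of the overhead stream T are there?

708.6 kg/h

dissolved solids is conserved: 1800×0.345 = 621 kg/h all reports to the concentrate.
Concentrate = 621/(target fraction) = 1091.4 kg/h.
Overhead = 1800 − 1091.4 = 708.61 kg/h.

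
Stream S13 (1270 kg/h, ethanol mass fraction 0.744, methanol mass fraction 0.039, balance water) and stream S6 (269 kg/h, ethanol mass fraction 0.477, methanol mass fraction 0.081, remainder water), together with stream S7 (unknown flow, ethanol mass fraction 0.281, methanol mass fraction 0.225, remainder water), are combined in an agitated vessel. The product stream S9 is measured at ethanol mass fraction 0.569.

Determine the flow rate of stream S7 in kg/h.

Let S7 be the unknown flow. Total out = 1539 + S7.
ethanol balance: 1073.2 + 0.281·S7 = 0.569·(1539 + S7)
(0.281 − 0.569)·S7 = 0.569×1539 − 1073.2 = -197.5
S7 = -197.5 / -0.288 = 685.77 kg/h

685.8 kg/h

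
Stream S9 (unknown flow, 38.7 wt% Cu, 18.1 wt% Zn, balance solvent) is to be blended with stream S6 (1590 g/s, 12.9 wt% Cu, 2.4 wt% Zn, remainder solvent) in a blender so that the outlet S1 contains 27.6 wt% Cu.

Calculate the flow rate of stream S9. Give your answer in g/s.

2106 g/s

Let S9 be the unknown flow. Total out = 1590 + S9.
Cu balance: 205.11 + 0.387·S9 = 0.276·(1590 + S9)
(0.387 − 0.276)·S9 = 0.276×1590 − 205.11 = 233.73
S9 = 233.73 / 0.111 = 2105.7 g/s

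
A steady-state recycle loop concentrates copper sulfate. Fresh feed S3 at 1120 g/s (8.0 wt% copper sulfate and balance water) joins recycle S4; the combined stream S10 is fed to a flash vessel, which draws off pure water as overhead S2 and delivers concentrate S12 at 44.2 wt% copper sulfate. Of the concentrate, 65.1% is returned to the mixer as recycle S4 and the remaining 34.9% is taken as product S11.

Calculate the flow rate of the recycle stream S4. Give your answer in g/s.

Overall copper sulfate balance (none leaves overhead): copper sulfate in fresh feed = copper sulfate in product, i.e. 1120×0.080 = (1−0.651)·S12·0.442.
S12 = 89.6/(0.442×0.349) = 580.85 g/s.
Recycle S4 = 0.651×580.85 = 378.13 g/s.

378.1 g/s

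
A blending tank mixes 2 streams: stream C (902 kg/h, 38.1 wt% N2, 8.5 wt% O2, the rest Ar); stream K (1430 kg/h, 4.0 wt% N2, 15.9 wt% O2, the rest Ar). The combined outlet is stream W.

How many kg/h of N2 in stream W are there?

N2 out = N2 in = 902×0.381 + 1430×0.040 = 400.86 kg/h.

400.9 kg/h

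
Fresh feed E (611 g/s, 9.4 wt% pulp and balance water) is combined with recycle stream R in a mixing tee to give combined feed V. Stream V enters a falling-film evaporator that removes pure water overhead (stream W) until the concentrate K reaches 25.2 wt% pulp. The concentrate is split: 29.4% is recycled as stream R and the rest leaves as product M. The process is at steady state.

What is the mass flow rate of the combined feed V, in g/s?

Overall pulp balance (none leaves overhead): pulp in fresh feed = pulp in product, i.e. 611×0.094 = (1−0.294)·K·0.252.
K = 57.434/(0.252×0.706) = 322.82 g/s.
Recycle R = 0.294×322.82 = 94.91 g/s.
Combined feed V = 611 + 94.91 = 705.91 g/s.

705.9 g/s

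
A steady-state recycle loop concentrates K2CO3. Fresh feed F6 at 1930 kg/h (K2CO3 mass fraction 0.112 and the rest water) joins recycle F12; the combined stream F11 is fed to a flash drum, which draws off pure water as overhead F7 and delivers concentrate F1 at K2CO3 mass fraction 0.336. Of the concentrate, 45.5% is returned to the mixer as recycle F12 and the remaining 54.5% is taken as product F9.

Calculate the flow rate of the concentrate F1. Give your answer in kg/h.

1180 kg/h

Overall K2CO3 balance (none leaves overhead): K2CO3 in fresh feed = K2CO3 in product, i.e. 1930×0.112 = (1−0.455)·F1·0.336.
F1 = 216.16/(0.336×0.545) = 1180.4 kg/h.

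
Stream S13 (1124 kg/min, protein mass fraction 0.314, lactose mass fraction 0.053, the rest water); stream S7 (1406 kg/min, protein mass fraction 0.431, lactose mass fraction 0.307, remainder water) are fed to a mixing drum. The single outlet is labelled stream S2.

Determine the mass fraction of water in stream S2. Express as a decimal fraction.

0.427

Total flow out = 1124 + 1406 = 2530 kg/min.
water in = 1124×0.633 + 1406×0.262 = 1079.9 kg/min.
water mass fraction in S2 = 1079.9/2530 = 0.427.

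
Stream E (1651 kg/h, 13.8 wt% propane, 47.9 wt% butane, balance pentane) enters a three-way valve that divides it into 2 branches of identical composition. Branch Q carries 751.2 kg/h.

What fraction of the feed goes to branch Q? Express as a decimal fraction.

Fraction to Q = 751.2/1651 = 0.4550.

0.455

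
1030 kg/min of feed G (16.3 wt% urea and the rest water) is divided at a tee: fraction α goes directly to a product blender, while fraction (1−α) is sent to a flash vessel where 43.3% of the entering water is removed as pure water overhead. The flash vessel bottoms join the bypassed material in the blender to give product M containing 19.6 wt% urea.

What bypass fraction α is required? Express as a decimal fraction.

0.535

All 1030×0.163 = 167.89 kg/min of urea reaches M, so M = 167.89/0.196 = 856.58 kg/min and vapour = 173.42 kg/min.
The evaporator receives (1−α)·1030 of feed at 0.837 water and removes 0.433 of that water:
0.433×0.837×(1−α)×1030 = 173.42
(1−α) = 173.42/373.29 = 0.4646;  α = 0.5354.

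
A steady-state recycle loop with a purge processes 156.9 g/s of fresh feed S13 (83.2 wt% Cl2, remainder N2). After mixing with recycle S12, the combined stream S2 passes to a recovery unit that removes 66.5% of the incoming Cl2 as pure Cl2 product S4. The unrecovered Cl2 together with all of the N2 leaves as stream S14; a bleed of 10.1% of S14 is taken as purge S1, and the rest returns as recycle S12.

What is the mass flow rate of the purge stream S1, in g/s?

32.68 g/s

N2 enters only via S13 and leaves only via the purge: 156.9×0.168 = 0.101×(N2 in S14), and the recovery unit passes all N2, so N2 in S2 = N2 in S14 = 260.98 g/s.
Cl2 in S2: m_A = 156.9×0.832 + (1−0.101)·(1−0.665)·m_A, so m_A = 130.54/0.6988 = 186.8 g/s.
S14 = (1−0.665)×186.8 + 260.98 = 323.56 g/s.
Purge S1 = 0.101×323.56 = 32.68 g/s.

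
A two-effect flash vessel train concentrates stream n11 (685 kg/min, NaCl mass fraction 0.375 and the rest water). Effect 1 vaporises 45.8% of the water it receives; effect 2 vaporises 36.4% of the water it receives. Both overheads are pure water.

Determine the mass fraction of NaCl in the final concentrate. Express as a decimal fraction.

water in feed = 685×0.625 = 428.12 kg/min.
After stage 1: water left = (1−0.458)×428.12 = 232.04; stream total = 488.92 kg/min.
After stage 2: water left = (1−0.364)×232.04 = 147.58; final concentrate = 404.45 kg/min.
NaCl fraction = 256.88/404.45 = 0.635.

0.635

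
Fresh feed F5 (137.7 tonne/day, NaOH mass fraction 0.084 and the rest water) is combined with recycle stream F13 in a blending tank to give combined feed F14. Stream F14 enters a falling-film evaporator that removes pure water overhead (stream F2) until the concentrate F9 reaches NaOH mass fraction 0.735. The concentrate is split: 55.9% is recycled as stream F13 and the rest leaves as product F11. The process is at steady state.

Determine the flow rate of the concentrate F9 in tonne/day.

35.69 tonne/day

Overall NaOH balance (none leaves overhead): NaOH in fresh feed = NaOH in product, i.e. 137.7×0.084 = (1−0.559)·F9·0.735.
F9 = 11.567/(0.735×0.441) = 35.685 tonne/day.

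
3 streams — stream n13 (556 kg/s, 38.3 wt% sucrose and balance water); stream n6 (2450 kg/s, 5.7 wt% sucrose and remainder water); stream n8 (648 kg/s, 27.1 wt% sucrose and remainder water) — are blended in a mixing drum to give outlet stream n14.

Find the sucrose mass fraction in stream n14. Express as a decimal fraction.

Total flow out = 556 + 2450 + 648 = 3654 kg/s.
sucrose in = 556×0.383 + 2450×0.057 + 648×0.271 = 528.21 kg/s.
sucrose mass fraction in n14 = 528.21/3654 = 0.145.

0.145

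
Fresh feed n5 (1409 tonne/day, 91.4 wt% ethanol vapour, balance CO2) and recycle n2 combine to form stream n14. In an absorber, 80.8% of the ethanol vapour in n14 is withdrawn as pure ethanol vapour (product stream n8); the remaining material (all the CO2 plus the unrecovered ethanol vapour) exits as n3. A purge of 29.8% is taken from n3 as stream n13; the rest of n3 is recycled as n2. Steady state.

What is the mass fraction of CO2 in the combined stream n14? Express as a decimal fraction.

0.215

CO2 enters only via n5 and leaves only via the purge: 1409×0.086 = 0.298×(CO2 in n3), and the absorber passes all CO2, so CO2 in n14 = CO2 in n3 = 406.62 tonne/day.
ethanol vapour in n14: m_A = 1409×0.914 + (1−0.298)·(1−0.808)·m_A, so m_A = 1287.8/0.8652 = 1488.4 tonne/day.
n14 = 1488.4 + 406.62 = 1895.1 tonne/day.
CO2 fraction in n14 = 406.62/1895.1 = 0.215.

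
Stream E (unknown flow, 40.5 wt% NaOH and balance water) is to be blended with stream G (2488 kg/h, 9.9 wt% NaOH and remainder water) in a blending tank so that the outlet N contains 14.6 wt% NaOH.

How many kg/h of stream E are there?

Let E be the unknown flow. Total out = 2488 + E.
NaOH balance: 246.31 + 0.405·E = 0.146·(2488 + E)
(0.405 − 0.146)·E = 0.146×2488 − 246.31 = 116.94
E = 116.94 / 0.259 = 451.49 kg/h

451.5 kg/h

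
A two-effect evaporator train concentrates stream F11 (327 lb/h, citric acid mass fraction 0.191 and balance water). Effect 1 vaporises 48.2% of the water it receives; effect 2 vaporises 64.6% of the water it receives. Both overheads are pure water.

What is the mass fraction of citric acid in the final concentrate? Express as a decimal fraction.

0.563

water in feed = 327×0.809 = 264.54 lb/h.
After stage 1: water left = (1−0.482)×264.54 = 137.03; stream total = 199.49 lb/h.
After stage 2: water left = (1−0.646)×137.03 = 48.51; final concentrate = 110.97 lb/h.
citric acid fraction = 62.457/110.97 = 0.563.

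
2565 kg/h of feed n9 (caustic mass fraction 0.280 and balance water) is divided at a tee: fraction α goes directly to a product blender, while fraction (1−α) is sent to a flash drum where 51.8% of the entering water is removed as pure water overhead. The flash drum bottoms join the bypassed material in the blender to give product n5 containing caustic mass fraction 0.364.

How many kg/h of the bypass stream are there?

977.9 kg/h

All 2565×0.280 = 718.2 kg/h of caustic reaches n5, so n5 = 718.2/0.364 = 1973.1 kg/h and vapour = 591.92 kg/h.
The evaporator receives (1−α)·2565 of feed at 0.720 water and removes 0.518 of that water:
0.518×0.720×(1−α)×2565 = 591.92
(1−α) = 591.92/956.64 = 0.6188;  α = 0.3812.
Bypass flow = 0.3812×2565 = 977.9 kg/h.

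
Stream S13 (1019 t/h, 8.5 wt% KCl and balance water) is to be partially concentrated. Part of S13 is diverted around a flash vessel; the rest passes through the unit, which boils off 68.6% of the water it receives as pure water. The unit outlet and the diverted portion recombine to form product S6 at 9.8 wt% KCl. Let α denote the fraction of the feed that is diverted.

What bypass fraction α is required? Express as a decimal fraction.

0.789

All 1019×0.085 = 86.615 t/h of KCl reaches S6, so S6 = 86.615/0.098 = 883.83 t/h and vapour = 135.17 t/h.
The evaporator receives (1−α)·1019 of feed at 0.915 water and removes 0.686 of that water:
0.686×0.915×(1−α)×1019 = 135.17
(1−α) = 135.17/639.62 = 0.2113;  α = 0.7887.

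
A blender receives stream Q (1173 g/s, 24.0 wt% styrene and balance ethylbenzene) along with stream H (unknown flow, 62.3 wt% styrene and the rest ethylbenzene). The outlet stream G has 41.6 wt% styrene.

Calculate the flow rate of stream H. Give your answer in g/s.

997.3 g/s

Let H be the unknown flow. Total out = 1173 + H.
styrene balance: 281.52 + 0.623·H = 0.416·(1173 + H)
(0.623 − 0.416)·H = 0.416×1173 − 281.52 = 206.45
H = 206.45 / 0.207 = 997.33 g/s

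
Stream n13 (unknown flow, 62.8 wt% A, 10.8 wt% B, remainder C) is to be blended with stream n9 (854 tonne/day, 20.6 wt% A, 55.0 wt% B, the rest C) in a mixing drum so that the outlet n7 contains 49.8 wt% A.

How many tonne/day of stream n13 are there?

Let n13 be the unknown flow. Total out = 854 + n13.
A balance: 175.92 + 0.628·n13 = 0.498·(854 + n13)
(0.628 − 0.498)·n13 = 0.498×854 − 175.92 = 249.37
n13 = 249.37 / 0.130 = 1918.2 tonne/day

1918 tonne/day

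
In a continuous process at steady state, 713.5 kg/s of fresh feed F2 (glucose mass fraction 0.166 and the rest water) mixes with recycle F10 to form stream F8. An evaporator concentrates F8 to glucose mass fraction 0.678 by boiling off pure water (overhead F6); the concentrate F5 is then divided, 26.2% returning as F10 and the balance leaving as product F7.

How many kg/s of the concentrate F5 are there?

Overall glucose balance (none leaves overhead): glucose in fresh feed = glucose in product, i.e. 713.5×0.166 = (1−0.262)·F5·0.678.
F5 = 118.44/(0.678×0.738) = 236.71 kg/s.

236.7 kg/s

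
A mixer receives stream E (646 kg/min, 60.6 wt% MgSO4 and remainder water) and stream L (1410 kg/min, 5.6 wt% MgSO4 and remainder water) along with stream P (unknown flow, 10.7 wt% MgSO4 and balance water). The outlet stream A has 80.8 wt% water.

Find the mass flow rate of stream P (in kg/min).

890.4 kg/min

Let P be the unknown flow. Total out = 2056 + P.
water balance: 1585.6 + 0.893·P = 0.808·(2056 + P)
(0.893 − 0.808)·P = 0.808×2056 − 1585.6 = 75.684
P = 75.684 / 0.085 = 890.4 kg/min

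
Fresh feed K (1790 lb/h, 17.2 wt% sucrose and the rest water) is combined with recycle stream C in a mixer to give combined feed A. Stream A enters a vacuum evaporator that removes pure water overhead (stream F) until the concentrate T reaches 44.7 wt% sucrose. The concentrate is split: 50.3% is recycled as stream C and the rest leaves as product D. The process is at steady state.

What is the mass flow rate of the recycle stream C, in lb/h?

Overall sucrose balance (none leaves overhead): sucrose in fresh feed = sucrose in product, i.e. 1790×0.172 = (1−0.503)·T·0.447.
T = 307.88/(0.447×0.497) = 1385.9 lb/h.
Recycle C = 0.503×1385.9 = 697.08 lb/h.

697.1 lb/h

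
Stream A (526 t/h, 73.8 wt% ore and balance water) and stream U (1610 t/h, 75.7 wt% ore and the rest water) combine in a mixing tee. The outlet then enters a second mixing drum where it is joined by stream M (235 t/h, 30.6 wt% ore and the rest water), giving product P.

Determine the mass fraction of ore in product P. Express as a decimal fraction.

0.7081

Overall, product flow = 2371 t/h.
ore in = 526×0.738 + 1610×0.757 + 235×0.306 = 1678.9 t/h.
ore fraction in P = 0.7081.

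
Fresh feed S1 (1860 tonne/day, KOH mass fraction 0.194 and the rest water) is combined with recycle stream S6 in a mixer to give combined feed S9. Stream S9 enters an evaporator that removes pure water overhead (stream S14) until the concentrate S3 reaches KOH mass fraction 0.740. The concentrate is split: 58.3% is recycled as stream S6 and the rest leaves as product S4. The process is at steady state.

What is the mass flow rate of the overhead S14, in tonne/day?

Overall KOH balance (none leaves overhead): KOH in fresh feed = KOH in product, i.e. 1860×0.194 = (1−0.583)·S3·0.740.
S3 = 360.84/(0.740×0.417) = 1169.4 tonne/day.
Recycle S6 = 0.583×1169.4 = 681.73 tonne/day.
Combined feed S9 = 1860 + 681.73 = 2541.7 tonne/day.
Overhead S14 = S9 − S3 = 2541.7 − 1169.4 = 1372.4 tonne/day.

1372 tonne/day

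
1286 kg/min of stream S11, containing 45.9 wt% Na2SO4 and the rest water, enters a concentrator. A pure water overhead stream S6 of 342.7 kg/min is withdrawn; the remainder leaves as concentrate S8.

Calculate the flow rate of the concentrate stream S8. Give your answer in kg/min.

Concentrate = 1286 − 342.7 = 943.3 kg/min.

943.3 kg/min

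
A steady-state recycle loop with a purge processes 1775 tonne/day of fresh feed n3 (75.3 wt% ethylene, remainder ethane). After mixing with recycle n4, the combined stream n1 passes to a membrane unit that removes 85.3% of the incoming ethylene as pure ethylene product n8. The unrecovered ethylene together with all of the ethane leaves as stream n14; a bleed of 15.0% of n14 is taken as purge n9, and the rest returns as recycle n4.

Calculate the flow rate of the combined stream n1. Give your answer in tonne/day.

ethane enters only via n3 and leaves only via the purge: 1775×0.247 = 0.150×(ethane in n14), and the membrane unit passes all ethane, so ethane in n1 = ethane in n14 = 2922.8 tonne/day.
ethylene in n1: m_A = 1775×0.753 + (1−0.150)·(1−0.853)·m_A, so m_A = 1336.6/0.8750 = 1527.4 tonne/day.
n1 = 1527.4 + 2922.8 = 4450.3 tonne/day.

4450 tonne/day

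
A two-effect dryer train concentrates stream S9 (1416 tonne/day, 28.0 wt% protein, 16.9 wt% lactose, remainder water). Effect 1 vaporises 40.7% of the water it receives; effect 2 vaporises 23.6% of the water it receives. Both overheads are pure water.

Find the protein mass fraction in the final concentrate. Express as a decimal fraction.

0.401

water in feed = 1416×0.551 = 780.22 tonne/day.
After stage 1: water left = (1−0.407)×780.22 = 462.67; stream total = 1098.5 tonne/day.
After stage 2: water left = (1−0.236)×462.67 = 353.48; final concentrate = 989.26 tonne/day.
protein fraction = 396.48/989.26 = 0.401.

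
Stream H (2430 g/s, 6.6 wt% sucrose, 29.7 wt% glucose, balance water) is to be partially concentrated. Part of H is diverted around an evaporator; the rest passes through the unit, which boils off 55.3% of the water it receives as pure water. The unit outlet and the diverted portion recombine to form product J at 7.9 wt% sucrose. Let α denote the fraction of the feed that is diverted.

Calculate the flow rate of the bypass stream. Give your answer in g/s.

1295 g/s

All 2430×0.066 = 160.38 g/s of sucrose reaches J, so J = 160.38/0.079 = 2030.1 g/s and vapour = 399.87 g/s.
The evaporator receives (1−α)·2430 of feed at 0.637 water and removes 0.553 of that water:
0.553×0.637×(1−α)×2430 = 399.87
(1−α) = 399.87/855.99 = 0.4671;  α = 0.5329.
Bypass flow = 0.5329×2430 = 1294.8 g/s.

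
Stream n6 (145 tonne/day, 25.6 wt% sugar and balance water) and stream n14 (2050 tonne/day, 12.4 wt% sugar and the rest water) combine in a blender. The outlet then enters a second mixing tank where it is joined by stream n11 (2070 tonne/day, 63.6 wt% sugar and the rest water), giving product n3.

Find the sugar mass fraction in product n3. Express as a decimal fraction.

Overall, product flow = 4265 tonne/day.
sugar in = 145×0.256 + 2050×0.124 + 2070×0.636 = 1607.8 tonne/day.
sugar fraction in n3 = 0.377.

0.377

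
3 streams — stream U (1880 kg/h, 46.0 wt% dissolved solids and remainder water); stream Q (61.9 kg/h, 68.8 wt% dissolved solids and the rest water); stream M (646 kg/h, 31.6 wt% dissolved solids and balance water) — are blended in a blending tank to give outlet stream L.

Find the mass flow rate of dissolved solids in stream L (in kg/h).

dissolved solids out = dissolved solids in = 1880×0.460 + 61.9×0.688 + 646×0.316 = 1111.5 kg/h.

1112 kg/h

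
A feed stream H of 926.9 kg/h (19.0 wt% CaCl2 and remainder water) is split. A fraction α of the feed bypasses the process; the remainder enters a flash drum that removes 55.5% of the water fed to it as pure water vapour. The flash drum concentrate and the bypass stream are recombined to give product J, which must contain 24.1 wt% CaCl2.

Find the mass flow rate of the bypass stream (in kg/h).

490.6 kg/h

All 926.9×0.190 = 176.11 kg/h of CaCl2 reaches J, so J = 176.11/0.241 = 730.75 kg/h and vapour = 196.15 kg/h.
The evaporator receives (1−α)·926.9 of feed at 0.810 water and removes 0.555 of that water:
0.555×0.810×(1−α)×926.9 = 196.15
(1−α) = 196.15/416.69 = 0.4707;  α = 0.5293.
Bypass flow = 0.5293×926.9 = 490.58 kg/h.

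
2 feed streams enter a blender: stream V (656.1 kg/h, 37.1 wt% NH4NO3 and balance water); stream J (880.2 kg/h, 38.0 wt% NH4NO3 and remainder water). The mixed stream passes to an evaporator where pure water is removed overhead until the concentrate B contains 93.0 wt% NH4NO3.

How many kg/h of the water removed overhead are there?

914.9 kg/h

NH4NO3 entering = 656.1×0.371 + 880.2×0.380 = 577.89 kg/h.
All NH4NO3 reports to B, so B = 577.89/0.930 = 621.39 kg/h.
Total feed = 1536.3 kg/h; overhead = 1536.3 − 621.39 = 914.91 kg/h.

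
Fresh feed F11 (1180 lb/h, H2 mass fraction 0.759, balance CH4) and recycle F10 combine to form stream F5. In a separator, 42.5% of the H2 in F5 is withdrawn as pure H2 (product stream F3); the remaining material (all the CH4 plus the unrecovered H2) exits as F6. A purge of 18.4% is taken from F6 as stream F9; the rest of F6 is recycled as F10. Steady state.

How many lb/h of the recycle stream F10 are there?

2053 lb/h

CH4 enters only via F11 and leaves only via the purge: 1180×0.241 = 0.184×(CH4 in F6), and the separator passes all CH4, so CH4 in F5 = CH4 in F6 = 1545.5 lb/h.
H2 in F5: m_A = 1180×0.759 + (1−0.184)·(1−0.425)·m_A, so m_A = 895.62/0.5308 = 1687.3 lb/h.
F6 = (1−0.425)×1687.3 + 1545.5 = 2515.7 lb/h.
Recycle F10 = (1−0.184)×2515.7 = 2052.8 lb/h.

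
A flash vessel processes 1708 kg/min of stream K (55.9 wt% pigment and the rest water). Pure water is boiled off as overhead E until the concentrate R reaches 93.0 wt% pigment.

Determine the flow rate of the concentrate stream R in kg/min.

pigment is conserved: 1708×0.559 = 954.77 kg/min all reports to the concentrate.
Concentrate = 954.77/(target fraction) = 1026.6 kg/min.

1027 kg/min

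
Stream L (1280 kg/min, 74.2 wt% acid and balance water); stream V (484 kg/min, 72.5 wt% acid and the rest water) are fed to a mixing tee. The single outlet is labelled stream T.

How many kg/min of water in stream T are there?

water out = water in = 1280×0.258 + 484×0.275 = 463.34 kg/min.

463.3 kg/min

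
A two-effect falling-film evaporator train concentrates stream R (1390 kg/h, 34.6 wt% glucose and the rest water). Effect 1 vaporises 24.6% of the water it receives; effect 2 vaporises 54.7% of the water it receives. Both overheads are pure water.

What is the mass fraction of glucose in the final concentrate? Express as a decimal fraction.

water in feed = 1390×0.654 = 909.06 kg/h.
After stage 1: water left = (1−0.246)×909.06 = 685.43; stream total = 1166.4 kg/h.
After stage 2: water left = (1−0.547)×685.43 = 310.5; final concentrate = 791.44 kg/h.
glucose fraction = 480.94/791.44 = 0.6077.

0.6077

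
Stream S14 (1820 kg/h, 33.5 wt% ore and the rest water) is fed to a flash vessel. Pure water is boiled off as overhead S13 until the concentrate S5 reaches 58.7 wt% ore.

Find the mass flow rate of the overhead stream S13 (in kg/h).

ore is conserved: 1820×0.335 = 609.7 kg/h all reports to the concentrate.
Concentrate = 609.7/(target fraction) = 1038.7 kg/h.
Overhead = 1820 − 1038.7 = 781.33 kg/h.

781.3 kg/h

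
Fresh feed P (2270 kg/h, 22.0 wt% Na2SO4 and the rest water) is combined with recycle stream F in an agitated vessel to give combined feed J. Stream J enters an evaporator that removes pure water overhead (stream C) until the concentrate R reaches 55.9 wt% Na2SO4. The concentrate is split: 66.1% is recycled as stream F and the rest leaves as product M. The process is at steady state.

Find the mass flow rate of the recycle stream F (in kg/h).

1742 kg/h

Overall Na2SO4 balance (none leaves overhead): Na2SO4 in fresh feed = Na2SO4 in product, i.e. 2270×0.220 = (1−0.661)·R·0.559.
R = 499.4/(0.559×0.339) = 2635.3 kg/h.
Recycle F = 0.661×2635.3 = 1742 kg/h.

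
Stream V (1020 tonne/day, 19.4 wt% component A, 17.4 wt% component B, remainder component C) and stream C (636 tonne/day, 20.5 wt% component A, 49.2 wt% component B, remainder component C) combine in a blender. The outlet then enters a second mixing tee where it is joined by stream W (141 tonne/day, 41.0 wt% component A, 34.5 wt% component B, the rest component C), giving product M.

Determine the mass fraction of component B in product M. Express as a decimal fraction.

Overall, product flow = 1797 tonne/day.
component B in = 1020×0.174 + 636×0.492 + 141×0.345 = 539.04 tonne/day.
component B fraction in M = 0.3000.

0.3000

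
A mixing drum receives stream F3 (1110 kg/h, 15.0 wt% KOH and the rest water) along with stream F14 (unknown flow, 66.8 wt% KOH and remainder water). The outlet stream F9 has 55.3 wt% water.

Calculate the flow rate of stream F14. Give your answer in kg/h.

1492 kg/h

Let F14 be the unknown flow. Total out = 1110 + F14.
water balance: 943.5 + 0.332·F14 = 0.553·(1110 + F14)
(0.332 − 0.553)·F14 = 0.553×1110 − 943.5 = -329.67
F14 = -329.67 / -0.221 = 1491.7 kg/h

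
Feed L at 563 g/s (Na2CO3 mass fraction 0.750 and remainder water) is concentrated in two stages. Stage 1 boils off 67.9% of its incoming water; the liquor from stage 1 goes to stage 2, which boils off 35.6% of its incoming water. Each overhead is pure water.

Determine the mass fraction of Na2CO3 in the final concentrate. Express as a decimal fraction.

0.936

water in feed = 563×0.250 = 140.75 g/s.
After stage 1: water left = (1−0.679)×140.75 = 45.181; stream total = 467.43 g/s.
After stage 2: water left = (1−0.356)×45.181 = 29.096; final concentrate = 451.35 g/s.
Na2CO3 fraction = 422.25/451.35 = 0.936.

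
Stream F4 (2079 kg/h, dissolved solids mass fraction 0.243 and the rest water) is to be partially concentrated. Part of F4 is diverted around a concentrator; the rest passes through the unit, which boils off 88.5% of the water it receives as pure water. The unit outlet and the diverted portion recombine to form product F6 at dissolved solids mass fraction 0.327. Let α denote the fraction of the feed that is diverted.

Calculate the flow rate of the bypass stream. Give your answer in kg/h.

1282 kg/h

All 2079×0.243 = 505.2 kg/h of dissolved solids reaches F6, so F6 = 505.2/0.327 = 1544.9 kg/h and vapour = 534.06 kg/h.
The evaporator receives (1−α)·2079 of feed at 0.757 water and removes 0.885 of that water:
0.885×0.757×(1−α)×2079 = 534.06
(1−α) = 534.06/1392.8 = 0.3834;  α = 0.6166.
Bypass flow = 0.6166×2079 = 1281.8 kg/h.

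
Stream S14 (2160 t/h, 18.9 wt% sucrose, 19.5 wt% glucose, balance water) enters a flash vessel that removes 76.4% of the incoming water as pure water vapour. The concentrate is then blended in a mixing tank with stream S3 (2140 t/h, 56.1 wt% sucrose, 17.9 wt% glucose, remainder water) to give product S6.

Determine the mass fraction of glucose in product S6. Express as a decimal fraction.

Vapour removed = 0.764×0.616×2160 = 1016.5 t/h; concentrate = 1143.5 t/h.
glucose reaching the mixer = 421.2 (from concentrate) + 2140×0.179 = 804.26 t/h.
Product flow = 1143.5 + 2140 = 3283.5 t/h; glucose fraction = 0.2449.

0.2449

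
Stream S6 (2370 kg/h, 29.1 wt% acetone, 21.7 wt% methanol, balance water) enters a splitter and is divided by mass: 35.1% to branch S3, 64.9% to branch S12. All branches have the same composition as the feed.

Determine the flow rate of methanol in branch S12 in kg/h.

Branch S12 total = 0.649×2370 = 1538.1 kg/h.
methanol in S12 = 0.217×1538.1 = 333.77 kg/h.

333.8 kg/h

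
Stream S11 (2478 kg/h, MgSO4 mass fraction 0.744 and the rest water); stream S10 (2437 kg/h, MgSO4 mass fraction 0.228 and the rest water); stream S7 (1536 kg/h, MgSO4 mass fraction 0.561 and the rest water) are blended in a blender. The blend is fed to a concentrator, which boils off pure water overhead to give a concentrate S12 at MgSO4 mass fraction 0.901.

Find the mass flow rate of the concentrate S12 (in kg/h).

3619 kg/h

MgSO4 entering = 2478×0.744 + 2437×0.228 + 1536×0.561 = 3261 kg/h.
All MgSO4 reports to S12, so S12 = 3261/0.901 = 3619.3 kg/h.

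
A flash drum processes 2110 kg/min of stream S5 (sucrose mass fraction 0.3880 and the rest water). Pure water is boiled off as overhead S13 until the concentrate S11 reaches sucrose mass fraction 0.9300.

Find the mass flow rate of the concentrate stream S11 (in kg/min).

sucrose is conserved: 2110×0.388 = 818.68 kg/min all reports to the concentrate.
Concentrate = 818.68/(target fraction) = 880.3 kg/min.

880.3 kg/min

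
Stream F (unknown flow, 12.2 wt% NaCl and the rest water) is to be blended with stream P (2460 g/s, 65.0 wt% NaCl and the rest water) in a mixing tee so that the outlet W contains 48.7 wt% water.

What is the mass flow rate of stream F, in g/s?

Let F be the unknown flow. Total out = 2460 + F.
water balance: 861 + 0.878·F = 0.487·(2460 + F)
(0.878 − 0.487)·F = 0.487×2460 − 861 = 337.02
F = 337.02 / 0.391 = 861.94 g/s

861.9 g/s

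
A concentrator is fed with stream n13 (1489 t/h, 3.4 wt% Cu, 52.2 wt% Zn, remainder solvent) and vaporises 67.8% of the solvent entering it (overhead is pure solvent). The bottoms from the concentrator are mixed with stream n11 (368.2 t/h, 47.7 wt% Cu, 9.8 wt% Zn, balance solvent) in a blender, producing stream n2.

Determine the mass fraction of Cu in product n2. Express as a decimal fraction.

0.161

Vapour removed = 0.678×0.444×1489 = 448.24 t/h; concentrate = 1040.8 t/h.
Cu reaching the mixer = 50.626 (from concentrate) + 368.2×0.477 = 226.26 t/h.
Product flow = 1040.8 + 368.2 = 1409 t/h; Cu fraction = 0.161.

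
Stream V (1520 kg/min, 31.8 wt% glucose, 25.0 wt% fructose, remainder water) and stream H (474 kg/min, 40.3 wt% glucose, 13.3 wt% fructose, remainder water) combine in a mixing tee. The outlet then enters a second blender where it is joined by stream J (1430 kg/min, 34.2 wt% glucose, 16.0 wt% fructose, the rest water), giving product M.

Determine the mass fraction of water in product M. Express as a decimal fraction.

Overall, product flow = 3424 kg/min.
water in = 1520×0.432 + 474×0.464 + 1430×0.498 = 1588.7 kg/min.
water fraction in M = 0.464.

0.464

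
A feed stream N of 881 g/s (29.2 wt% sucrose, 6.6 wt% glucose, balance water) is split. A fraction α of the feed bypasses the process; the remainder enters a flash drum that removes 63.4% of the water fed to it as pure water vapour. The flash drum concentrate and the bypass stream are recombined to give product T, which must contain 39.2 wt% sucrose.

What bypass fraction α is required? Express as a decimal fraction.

0.373

All 881×0.292 = 257.25 g/s of sucrose reaches T, so T = 257.25/0.392 = 656.26 g/s and vapour = 224.74 g/s.
The evaporator receives (1−α)·881 of feed at 0.642 water and removes 0.634 of that water:
0.634×0.642×(1−α)×881 = 224.74
(1−α) = 224.74/358.59 = 0.6267;  α = 0.3733.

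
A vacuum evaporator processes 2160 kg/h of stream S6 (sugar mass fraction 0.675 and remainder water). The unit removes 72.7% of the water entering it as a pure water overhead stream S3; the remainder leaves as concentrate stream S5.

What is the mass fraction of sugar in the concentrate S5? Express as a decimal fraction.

sugar is not removed: 2160×0.675 = 1458 kg/h of sugar enters S5.
water entering = 2160×0.325 = 702 kg/h; overhead removed = 0.727×702 = 510.35 kg/h.
Concentrate = 2160 − 510.35 = 1649.6 kg/h.
Mass fraction = 1458/1649.6 = 0.884.

0.884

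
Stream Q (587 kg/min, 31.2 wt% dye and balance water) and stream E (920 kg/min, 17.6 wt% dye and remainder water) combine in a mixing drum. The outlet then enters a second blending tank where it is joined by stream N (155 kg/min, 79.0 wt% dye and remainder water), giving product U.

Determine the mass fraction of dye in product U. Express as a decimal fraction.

0.281

Overall, product flow = 1662 kg/min.
dye in = 587×0.312 + 920×0.176 + 155×0.790 = 467.51 kg/min.
dye fraction in U = 0.281.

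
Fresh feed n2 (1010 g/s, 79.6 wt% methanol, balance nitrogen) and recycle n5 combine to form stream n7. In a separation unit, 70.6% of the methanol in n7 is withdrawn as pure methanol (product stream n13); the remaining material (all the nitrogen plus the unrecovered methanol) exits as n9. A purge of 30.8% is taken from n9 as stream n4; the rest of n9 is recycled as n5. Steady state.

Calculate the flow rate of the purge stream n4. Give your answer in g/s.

nitrogen enters only via n2 and leaves only via the purge: 1010×0.204 = 0.308×(nitrogen in n9), and the separation unit passes all nitrogen, so nitrogen in n7 = nitrogen in n9 = 668.96 g/s.
methanol in n7: m_A = 1010×0.796 + (1−0.308)·(1−0.706)·m_A, so m_A = 803.96/0.7966 = 1009.3 g/s.
n9 = (1−0.706)×1009.3 + 668.96 = 965.7 g/s.
Purge n4 = 0.308×965.7 = 297.43 g/s.

297.4 g/s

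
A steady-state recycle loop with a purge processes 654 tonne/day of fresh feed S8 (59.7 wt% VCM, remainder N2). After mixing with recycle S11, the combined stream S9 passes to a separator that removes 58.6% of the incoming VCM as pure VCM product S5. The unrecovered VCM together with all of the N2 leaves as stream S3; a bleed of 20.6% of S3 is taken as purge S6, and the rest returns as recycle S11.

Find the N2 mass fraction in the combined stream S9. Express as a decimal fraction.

0.687

N2 enters only via S8 and leaves only via the purge: 654×0.403 = 0.206×(N2 in S3), and the separator passes all N2, so N2 in S9 = N2 in S3 = 1279.4 tonne/day.
VCM in S9: m_A = 654×0.597 + (1−0.206)·(1−0.586)·m_A, so m_A = 390.44/0.6713 = 581.63 tonne/day.
S9 = 581.63 + 1279.4 = 1861.1 tonne/day.
N2 fraction in S9 = 1279.4/1861.1 = 0.687.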